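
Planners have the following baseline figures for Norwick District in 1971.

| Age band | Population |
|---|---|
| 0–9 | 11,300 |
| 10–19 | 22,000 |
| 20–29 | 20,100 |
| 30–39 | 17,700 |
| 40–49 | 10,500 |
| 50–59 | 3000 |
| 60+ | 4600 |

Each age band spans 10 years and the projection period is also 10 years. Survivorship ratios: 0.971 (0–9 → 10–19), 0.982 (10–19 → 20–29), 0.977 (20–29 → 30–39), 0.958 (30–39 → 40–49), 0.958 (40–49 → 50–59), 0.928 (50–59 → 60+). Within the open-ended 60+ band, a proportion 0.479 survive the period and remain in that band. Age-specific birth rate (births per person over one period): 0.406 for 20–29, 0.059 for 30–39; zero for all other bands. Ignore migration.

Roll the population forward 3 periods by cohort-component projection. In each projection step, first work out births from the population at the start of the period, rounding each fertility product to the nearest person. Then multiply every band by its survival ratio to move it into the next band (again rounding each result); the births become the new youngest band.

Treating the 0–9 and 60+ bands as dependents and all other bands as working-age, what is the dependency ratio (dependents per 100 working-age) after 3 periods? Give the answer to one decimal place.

39.2

Let band 1 be 0–9 through band 7 = 60+.
[period 1]
Births: 20100 × 0.406 = 8161, 17700 × 0.059 = 1044 → 9205
Band 2: 11300 × 0.971 = 10972
Band 3: 22000 × 0.982 = 21604
Band 4: 20100 × 0.977 = 19638
Band 5: 17700 × 0.958 = 16957
Band 6: 10500 × 0.958 = 10059
Band 7: 3000 × 0.928 + 4600 × 0.479 = 2784 + 2203 = 4987
→ [9205, 10972, 21604, 19638, 16957, 10059, 4987]
[period 2]
Births: 21604 × 0.406 = 8771, 19638 × 0.059 = 1159 → 9930
Band 2: 9205 × 0.971 = 8938
Band 3: 10972 × 0.982 = 10775
Band 4: 21604 × 0.977 = 21107
Band 5: 19638 × 0.958 = 18813
Band 6: 16957 × 0.958 = 16245
Band 7: 10059 × 0.928 + 4987 × 0.479 = 9335 + 2389 = 11724
→ [9930, 8938, 10775, 21107, 18813, 16245, 11724]
[period 3]
Births: 10775 × 0.406 = 4375, 21107 × 0.059 = 1245 → 5620
Band 2: 9930 × 0.971 = 9642
Band 3: 8938 × 0.982 = 8777
Band 4: 10775 × 0.977 = 10527
Band 5: 21107 × 0.958 = 20221
Band 6: 18813 × 0.958 = 18023
Band 7: 16245 × 0.928 + 11724 × 0.479 = 15075 + 5616 = 20691
→ [5620, 9642, 8777, 10527, 20221, 18023, 20691]
Dependents (band 0–9 + band 60+) = 5620 + 20691 = 26311; working-age = 67190; ratio = 26311/67190 × 100 = 39.2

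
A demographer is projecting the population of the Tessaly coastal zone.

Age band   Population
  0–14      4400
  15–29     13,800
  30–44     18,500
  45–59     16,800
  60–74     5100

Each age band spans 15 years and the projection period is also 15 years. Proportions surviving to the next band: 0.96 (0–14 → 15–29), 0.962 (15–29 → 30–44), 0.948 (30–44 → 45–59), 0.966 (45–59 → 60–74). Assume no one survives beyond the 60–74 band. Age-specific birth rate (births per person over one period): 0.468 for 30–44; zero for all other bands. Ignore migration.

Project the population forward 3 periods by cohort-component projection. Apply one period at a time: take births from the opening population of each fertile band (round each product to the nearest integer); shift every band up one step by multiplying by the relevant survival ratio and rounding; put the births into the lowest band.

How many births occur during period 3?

1901

Period 1:
Births: 18500 * 0.468 = 8658
15–29: 4400 * 0.96 = 4224
30–44: 13800 * 0.962 = 13276
45–59: 18500 * 0.948 = 17538
60–74: 16800 * 0.966 = 16229
Giving 8658 / 4224 / 13276 / 17538 / 16229.
Period 2:
Births: 13276 * 0.468 = 6213
15–29: 8658 * 0.96 = 8312
30–44: 4224 * 0.962 = 4063
45–59: 13276 * 0.948 = 12586
60–74: 17538 * 0.966 = 16942
Giving 6213 / 8312 / 4063 / 12586 / 16942.
Period 3:
Births: 4063 * 0.468 = 1901
15–29: 6213 * 0.96 = 5964
30–44: 8312 * 0.962 = 7996
45–59: 4063 * 0.948 = 3852
60–74: 12586 * 0.966 = 12158
Giving 1901 / 5964 / 7996 / 3852 / 12158.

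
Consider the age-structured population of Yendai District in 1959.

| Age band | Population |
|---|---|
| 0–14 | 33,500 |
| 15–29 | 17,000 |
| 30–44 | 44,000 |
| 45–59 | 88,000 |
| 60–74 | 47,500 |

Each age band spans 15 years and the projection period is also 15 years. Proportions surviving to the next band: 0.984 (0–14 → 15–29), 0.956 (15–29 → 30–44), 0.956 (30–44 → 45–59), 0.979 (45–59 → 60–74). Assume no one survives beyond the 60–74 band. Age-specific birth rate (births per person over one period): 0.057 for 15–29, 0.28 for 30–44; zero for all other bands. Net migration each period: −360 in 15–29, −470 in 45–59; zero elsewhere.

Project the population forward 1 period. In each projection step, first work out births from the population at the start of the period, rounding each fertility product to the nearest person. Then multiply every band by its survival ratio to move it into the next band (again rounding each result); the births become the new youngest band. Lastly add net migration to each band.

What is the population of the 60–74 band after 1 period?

86152

Period 1:
Births: 17000 * 0.057 = 969  |  44000 * 0.28 = 12320 → total 13289
15–29: 33500 * 0.984 = 32964
30–44: 17000 * 0.956 = 16252
45–59: 44000 * 0.956 = 42064
60–74: 88000 * 0.979 = 86152
Net migration: 15–29 − 360 → 32604; 45–59 − 470 → 41594
Giving 13289 / 32604 / 16252 / 41594 / 86152.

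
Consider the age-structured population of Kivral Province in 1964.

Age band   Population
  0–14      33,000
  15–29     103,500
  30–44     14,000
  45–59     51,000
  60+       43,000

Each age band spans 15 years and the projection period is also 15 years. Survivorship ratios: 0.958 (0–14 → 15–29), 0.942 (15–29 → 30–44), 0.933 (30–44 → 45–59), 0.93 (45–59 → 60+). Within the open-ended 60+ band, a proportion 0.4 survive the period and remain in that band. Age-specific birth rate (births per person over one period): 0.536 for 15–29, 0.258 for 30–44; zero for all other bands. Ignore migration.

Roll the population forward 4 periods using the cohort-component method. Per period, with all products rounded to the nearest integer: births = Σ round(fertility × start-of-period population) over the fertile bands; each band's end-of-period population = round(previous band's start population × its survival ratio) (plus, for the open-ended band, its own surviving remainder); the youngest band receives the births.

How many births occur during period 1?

Period 1:
Births: 103500 × 0.536 = 55476, 14000 × 0.258 = 3612 → total 59088
15–29: 33000 × 0.958 = 31614
30–44: 103500 × 0.942 = 97497
45–59: 14000 × 0.933 = 13062
60+: 51000 × 0.93 + 43000 × 0.4 = 47430 + 17200 = 64630
End of period: [59088, 31614, 97497, 13062, 64630]

59088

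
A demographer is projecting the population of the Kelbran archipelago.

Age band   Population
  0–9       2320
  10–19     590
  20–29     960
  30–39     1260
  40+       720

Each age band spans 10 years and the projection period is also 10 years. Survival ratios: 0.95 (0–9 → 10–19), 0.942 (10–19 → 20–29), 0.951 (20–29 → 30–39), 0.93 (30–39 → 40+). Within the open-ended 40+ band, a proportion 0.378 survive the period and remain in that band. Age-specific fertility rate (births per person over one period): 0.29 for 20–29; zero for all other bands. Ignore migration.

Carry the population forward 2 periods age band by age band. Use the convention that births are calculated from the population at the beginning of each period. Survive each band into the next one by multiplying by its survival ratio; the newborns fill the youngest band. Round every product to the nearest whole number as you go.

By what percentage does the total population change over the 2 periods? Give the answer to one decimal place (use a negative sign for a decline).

-24.4

Call the groups 1 to 5, youngest first.
— Period 1 —
Births: 960 * 0.29 = 278
Group 2: 2320 * 0.95 = 2204
Group 3: 590 * 0.942 = 556
Group 4: 960 * 0.951 = 913
Group 5: 1260 * 0.93 + 720 * 0.378 = 1172 + 272 = 1444
End of period: [278, 2204, 556, 913, 1444]
— Period 2 —
Births: 556 * 0.29 = 161
Group 2: 278 * 0.95 = 264
Group 3: 2204 * 0.942 = 2076
Group 4: 556 * 0.951 = 529
Group 5: 913 * 0.93 + 1444 * 0.378 = 849 + 546 = 1395
End of period: [161, 264, 2076, 529, 1395]
Total: 5850 → 4425; change = -1425; percentage change = -24.4%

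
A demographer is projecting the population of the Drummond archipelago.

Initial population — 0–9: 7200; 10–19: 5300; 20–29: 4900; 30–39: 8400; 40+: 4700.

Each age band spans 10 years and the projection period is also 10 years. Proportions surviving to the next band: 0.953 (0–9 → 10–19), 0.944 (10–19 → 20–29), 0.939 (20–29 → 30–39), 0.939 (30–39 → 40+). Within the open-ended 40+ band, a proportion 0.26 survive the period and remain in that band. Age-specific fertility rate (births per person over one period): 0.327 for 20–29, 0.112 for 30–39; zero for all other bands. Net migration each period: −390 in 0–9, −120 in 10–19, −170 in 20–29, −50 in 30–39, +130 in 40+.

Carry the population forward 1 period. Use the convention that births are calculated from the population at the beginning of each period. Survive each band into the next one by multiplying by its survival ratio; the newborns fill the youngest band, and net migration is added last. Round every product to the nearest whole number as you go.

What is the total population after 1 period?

27519

— Period 1 —
Births: 4900 * 0.327 = 1602, 8400 * 0.112 = 941 — total 2543
10–19: 7200 * 0.953 = 6862
20–29: 5300 * 0.944 = 5003
30–39: 4900 * 0.939 = 4601
40+: 8400 * 0.939 + 4700 * 0.26 = 7888 + 1222 = 9110
Net migration: 0–9 − 390 → 2153; 10–19 − 120 → 6742; 20–29 − 170 → 4833; 30–39 − 50 → 4551; 40+ + 130 → 9240
End of period: [2153, 6742, 4833, 4551, 9240]
Total after period 1: 2153 + 6742 + 4833 + 4551 + 9240 = 27519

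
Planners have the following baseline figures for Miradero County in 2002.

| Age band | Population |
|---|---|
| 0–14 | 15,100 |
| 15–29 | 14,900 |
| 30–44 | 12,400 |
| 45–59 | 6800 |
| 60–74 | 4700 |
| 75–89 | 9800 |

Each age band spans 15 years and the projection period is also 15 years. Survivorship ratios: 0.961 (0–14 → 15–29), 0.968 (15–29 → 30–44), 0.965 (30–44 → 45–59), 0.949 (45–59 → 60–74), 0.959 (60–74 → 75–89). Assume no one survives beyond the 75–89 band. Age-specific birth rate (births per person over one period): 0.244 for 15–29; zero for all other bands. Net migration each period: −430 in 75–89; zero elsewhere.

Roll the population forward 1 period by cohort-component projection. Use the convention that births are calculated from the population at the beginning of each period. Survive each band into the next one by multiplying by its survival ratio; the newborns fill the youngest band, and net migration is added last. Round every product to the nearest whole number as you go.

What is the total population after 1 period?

Call the groups 1 to 6, youngest first.
Period 1.
Births: 14900 * 0.244 = 3636
Group 2: 15100 * 0.961 = 14511
Group 3: 14900 * 0.968 = 14423
Group 4: 12400 * 0.965 = 11966
Group 5: 6800 * 0.949 = 6453
Group 6: 4700 * 0.959 = 4507
Net migration: Group 6 − 430 → 4077
Giving 3636 / 14511 / 14423 / 11966 / 6453 / 4077.
Total after period 1: 3636 + 14511 + 14423 + 11966 + 6453 + 4077 = 55066

55066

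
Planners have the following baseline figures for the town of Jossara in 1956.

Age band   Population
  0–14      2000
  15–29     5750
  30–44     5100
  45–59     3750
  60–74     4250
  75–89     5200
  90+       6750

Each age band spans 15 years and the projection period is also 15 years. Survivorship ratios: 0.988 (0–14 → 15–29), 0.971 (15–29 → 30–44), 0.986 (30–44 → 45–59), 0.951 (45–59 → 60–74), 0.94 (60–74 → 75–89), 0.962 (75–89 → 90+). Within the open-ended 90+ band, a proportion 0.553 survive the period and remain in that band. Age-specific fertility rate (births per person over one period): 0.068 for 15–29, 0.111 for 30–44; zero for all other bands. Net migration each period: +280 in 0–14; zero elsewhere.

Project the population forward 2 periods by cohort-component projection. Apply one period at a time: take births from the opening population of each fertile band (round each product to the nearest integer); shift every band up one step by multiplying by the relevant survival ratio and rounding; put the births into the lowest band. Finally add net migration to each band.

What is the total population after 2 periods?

— Period 1 —
Births: 5750 * 0.068 = 391 ; 5100 * 0.111 = 566 ⇒ total 957
15–29: 2000 * 0.988 = 1976
30–44: 5750 * 0.971 = 5583
45–59: 5100 * 0.986 = 5029
60–74: 3750 * 0.951 = 3566
75–89: 4250 * 0.94 = 3995
90+: 5200 * 0.962 + 6750 * 0.553 = 5002 + 3733 = 8735
Net migration: 0–14 + 280 → 1237
End of period: [1237, 1976, 5583, 5029, 3566, 3995, 8735]
— Period 2 —
Births: 1976 * 0.068 = 134 ; 5583 * 0.111 = 620 ⇒ total 754
15–29: 1237 * 0.988 = 1222
30–44: 1976 * 0.971 = 1919
45–59: 5583 * 0.986 = 5505
60–74: 5029 * 0.951 = 4783
75–89: 3566 * 0.94 = 3352
90+: 3995 * 0.962 + 8735 * 0.553 = 3843 + 4830 = 8673
Net migration: 0–14 + 280 → 1034
End of period: [1034, 1222, 1919, 5505, 4783, 3352, 8673]
Total after period 2: 1034 + 1222 + 1919 + 5505 + 4783 + 3352 + 8673 = 26488

26488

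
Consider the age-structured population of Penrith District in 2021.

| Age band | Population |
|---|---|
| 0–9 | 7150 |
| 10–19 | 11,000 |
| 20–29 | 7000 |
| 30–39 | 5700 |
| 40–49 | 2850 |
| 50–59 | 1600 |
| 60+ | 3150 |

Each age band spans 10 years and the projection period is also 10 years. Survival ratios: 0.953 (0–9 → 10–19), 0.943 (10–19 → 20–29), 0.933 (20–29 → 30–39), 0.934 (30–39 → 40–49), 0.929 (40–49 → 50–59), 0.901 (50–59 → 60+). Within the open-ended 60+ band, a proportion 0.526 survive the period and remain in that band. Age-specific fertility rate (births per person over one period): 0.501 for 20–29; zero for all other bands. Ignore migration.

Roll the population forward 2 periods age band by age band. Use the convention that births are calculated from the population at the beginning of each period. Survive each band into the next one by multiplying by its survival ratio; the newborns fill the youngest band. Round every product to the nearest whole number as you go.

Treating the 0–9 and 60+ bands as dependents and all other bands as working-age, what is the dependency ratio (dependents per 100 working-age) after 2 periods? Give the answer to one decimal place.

30.2

Call the bands 1 to 7, youngest first.
Period 1:
Births: 7000 × 0.501 = 3507
Band 2: 7150 × 0.953 = 6814
Band 3: 11000 × 0.943 = 10373
Band 4: 7000 × 0.933 = 6531
Band 5: 5700 × 0.934 = 5324
Band 6: 2850 × 0.929 = 2648
Band 7: 1600 × 0.901 + 3150 × 0.526 = 1442 + 1657 = 3099
Population now: 0–9=3507, 10–19=6814, 20–29=10373, 30–39=6531, 40–49=5324, 50–59=2648, 60+=3099
Period 2:
Births: 10373 × 0.501 = 5197
Band 2: 3507 × 0.953 = 3342
Band 3: 6814 × 0.943 = 6426
Band 4: 10373 × 0.933 = 9678
Band 5: 6531 × 0.934 = 6100
Band 6: 5324 × 0.929 = 4946
Band 7: 2648 × 0.901 + 3099 × 0.526 = 2386 + 1630 = 4016
Population now: 0–9=5197, 10–19=3342, 20–29=6426, 30–39=9678, 40–49=6100, 50–59=4946, 60+=4016
Dependents (band 0–9 + band 60+) = 5197 + 4016 = 9213; working-age = 30492; ratio = 9213/30492 × 100 = 30.2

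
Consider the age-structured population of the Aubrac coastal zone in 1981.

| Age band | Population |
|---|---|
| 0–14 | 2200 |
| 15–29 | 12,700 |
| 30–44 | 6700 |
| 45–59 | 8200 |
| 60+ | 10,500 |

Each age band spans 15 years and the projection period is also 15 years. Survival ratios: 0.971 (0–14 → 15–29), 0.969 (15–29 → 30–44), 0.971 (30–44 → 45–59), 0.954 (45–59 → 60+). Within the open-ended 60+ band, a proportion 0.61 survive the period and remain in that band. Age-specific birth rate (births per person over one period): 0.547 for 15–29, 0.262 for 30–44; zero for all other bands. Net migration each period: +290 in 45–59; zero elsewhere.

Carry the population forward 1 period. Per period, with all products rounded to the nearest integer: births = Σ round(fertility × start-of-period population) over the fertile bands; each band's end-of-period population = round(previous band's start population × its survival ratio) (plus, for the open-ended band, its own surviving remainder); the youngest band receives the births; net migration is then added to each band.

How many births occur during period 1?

8702

Period 1:
Births: 12700 * 0.547 = 6947, 6700 * 0.262 = 1755 → total 8702
15–29: 2200 * 0.971 = 2136
30–44: 12700 * 0.969 = 12306
45–59: 6700 * 0.971 = 6506
60+: 8200 * 0.954 + 10500 * 0.61 = 7823 + 6405 = 14228
Net migration: 45–59 + 290 → 6796
Giving 8702 / 2136 / 12306 / 6796 / 14228.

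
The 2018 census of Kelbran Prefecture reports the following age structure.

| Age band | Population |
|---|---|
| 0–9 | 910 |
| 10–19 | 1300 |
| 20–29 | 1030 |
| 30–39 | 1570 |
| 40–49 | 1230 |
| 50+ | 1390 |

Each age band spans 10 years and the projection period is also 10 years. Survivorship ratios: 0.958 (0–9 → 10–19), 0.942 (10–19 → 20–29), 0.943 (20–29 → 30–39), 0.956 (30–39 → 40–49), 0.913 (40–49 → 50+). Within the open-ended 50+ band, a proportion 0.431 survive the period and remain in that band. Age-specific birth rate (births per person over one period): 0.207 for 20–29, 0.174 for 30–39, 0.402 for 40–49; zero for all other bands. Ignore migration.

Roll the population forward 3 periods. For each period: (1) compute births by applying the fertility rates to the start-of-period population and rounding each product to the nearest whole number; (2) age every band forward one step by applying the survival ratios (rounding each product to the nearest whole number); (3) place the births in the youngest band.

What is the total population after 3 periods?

6247

Let band 1 be 0–9 through band 6 = 50+.
Period 1.
Births: 1030 × 0.207 = 213, 1570 × 0.174 = 273, 1230 × 0.402 = 494 → 980
Band 2: 910 × 0.958 = 872
Band 3: 1300 × 0.942 = 1225
Band 4: 1030 × 0.943 = 971
Band 5: 1570 × 0.956 = 1501
Band 6: 1230 × 0.913 + 1390 × 0.431 = 1123 + 599 = 1722
Population now: 0–9=980, 10–19=872, 20–29=1225, 30–39=971, 40–49=1501, 50+=1722
Period 2.
Births: 1225 × 0.207 = 254, 971 × 0.174 = 169, 1501 × 0.402 = 603 → 1026
Band 2: 980 × 0.958 = 939
Band 3: 872 × 0.942 = 821
Band 4: 1225 × 0.943 = 1155
Band 5: 971 × 0.956 = 928
Band 6: 1501 × 0.913 + 1722 × 0.431 = 1370 + 742 = 2112
Population now: 0–9=1026, 10–19=939, 20–29=821, 30–39=1155, 40–49=928, 50+=2112
Period 3.
Births: 821 × 0.207 = 170, 1155 × 0.174 = 201, 928 × 0.402 = 373 → 744
Band 2: 1026 × 0.958 = 983
Band 3: 939 × 0.942 = 885
Band 4: 821 × 0.943 = 774
Band 5: 1155 × 0.956 = 1104
Band 6: 928 × 0.913 + 2112 × 0.431 = 847 + 910 = 1757
Population now: 0–9=744, 10–19=983, 20–29=885, 30–39=774, 40–49=1104, 50+=1757
Total after period 3: 744 + 983 + 885 + 774 + 1104 + 1757 = 6247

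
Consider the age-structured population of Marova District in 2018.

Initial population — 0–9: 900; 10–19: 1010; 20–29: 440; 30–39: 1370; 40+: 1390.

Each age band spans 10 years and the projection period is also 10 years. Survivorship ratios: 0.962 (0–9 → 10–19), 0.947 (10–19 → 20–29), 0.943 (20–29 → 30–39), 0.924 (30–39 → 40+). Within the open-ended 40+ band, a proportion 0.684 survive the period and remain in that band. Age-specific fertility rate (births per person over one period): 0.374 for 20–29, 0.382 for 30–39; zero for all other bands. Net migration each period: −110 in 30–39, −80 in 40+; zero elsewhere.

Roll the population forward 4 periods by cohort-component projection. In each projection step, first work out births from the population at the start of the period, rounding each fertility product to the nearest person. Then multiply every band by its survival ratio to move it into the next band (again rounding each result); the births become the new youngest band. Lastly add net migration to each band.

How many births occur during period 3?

Let band 1 be 0–9 through band 5 = 40+.
Period 1.
Births: 440 × 0.374 = 165 ; 1370 × 0.382 = 523 → total 688
Band 2: 900 × 0.962 = 866
Band 3: 1010 × 0.947 = 956
Band 4: 440 × 0.943 = 415
Band 5: 1370 × 0.924 + 1390 × 0.684 = 1266 + 951 = 2217
Net migration: Band 4 − 110 → 305; Band 5 − 80 → 2137
Giving 688 / 866 / 956 / 305 / 2137.
Period 2.
Births: 956 × 0.374 = 358 ; 305 × 0.382 = 117 → total 475
Band 2: 688 × 0.962 = 662
Band 3: 866 × 0.947 = 820
Band 4: 956 × 0.943 = 902
Band 5: 305 × 0.924 + 2137 × 0.684 = 282 + 1462 = 1744
Net migration: Band 4 − 110 → 792; Band 5 − 80 → 1664
Giving 475 / 662 / 820 / 792 / 1664.
Period 3.
Births: 820 × 0.374 = 307 ; 792 × 0.382 = 303 → total 610
Band 2: 475 × 0.962 = 457
Band 3: 662 × 0.947 = 627
Band 4: 820 × 0.943 = 773
Band 5: 792 × 0.924 + 1664 × 0.684 = 732 + 1138 = 1870
Net migration: Band 4 − 110 → 663; Band 5 − 80 → 1790
Giving 610 / 457 / 627 / 663 / 1790.

610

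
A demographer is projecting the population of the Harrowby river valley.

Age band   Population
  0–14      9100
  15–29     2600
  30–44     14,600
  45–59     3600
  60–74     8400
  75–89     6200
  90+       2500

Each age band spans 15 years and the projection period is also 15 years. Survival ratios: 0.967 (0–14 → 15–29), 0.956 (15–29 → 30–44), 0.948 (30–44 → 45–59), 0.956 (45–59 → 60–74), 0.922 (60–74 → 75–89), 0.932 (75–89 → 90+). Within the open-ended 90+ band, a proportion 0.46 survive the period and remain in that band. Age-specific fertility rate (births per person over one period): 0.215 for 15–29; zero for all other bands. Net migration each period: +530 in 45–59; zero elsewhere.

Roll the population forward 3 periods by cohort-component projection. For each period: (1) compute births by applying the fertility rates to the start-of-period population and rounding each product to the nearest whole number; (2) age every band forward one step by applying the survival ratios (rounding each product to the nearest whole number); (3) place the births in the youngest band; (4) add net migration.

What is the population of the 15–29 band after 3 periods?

After projecting period 1:
Births: 2600 × 0.215 = 559
15–29: 9100 × 0.967 = 8800
30–44: 2600 × 0.956 = 2486
45–59: 14600 × 0.948 = 13841
60–74: 3600 × 0.956 = 3442
75–89: 8400 × 0.922 = 7745
90+: 6200 × 0.932 + 2500 × 0.46 = 5778 + 1150 = 6928
Net migration: 45–59 + 530 → 14371
Population now: 0–14=559, 15–29=8800, 30–44=2486, 45–59=14371, 60–74=3442, 75–89=7745, 90+=6928
After projecting period 2:
Births: 8800 × 0.215 = 1892
15–29: 559 × 0.967 = 541
30–44: 8800 × 0.956 = 8413
45–59: 2486 × 0.948 = 2357
60–74: 14371 × 0.956 = 13739
75–89: 3442 × 0.922 = 3174
90+: 7745 × 0.932 + 6928 × 0.46 = 7218 + 3187 = 10405
Net migration: 45–59 + 530 → 2887
Population now: 0–14=1892, 15–29=541, 30–44=8413, 45–59=2887, 60–74=13739, 75–89=3174, 90+=10405
After projecting period 3:
Births: 541 × 0.215 = 116
15–29: 1892 × 0.967 = 1830
30–44: 541 × 0.956 = 517
45–59: 8413 × 0.948 = 7976
60–74: 2887 × 0.956 = 2760
75–89: 13739 × 0.922 = 12667
90+: 3174 × 0.932 + 10405 × 0.46 = 2958 + 4786 = 7744
Net migration: 45–59 + 530 → 8506
Population now: 0–14=116, 15–29=1830, 30–44=517, 45–59=8506, 60–74=2760, 75–89=12667, 90+=7744

1830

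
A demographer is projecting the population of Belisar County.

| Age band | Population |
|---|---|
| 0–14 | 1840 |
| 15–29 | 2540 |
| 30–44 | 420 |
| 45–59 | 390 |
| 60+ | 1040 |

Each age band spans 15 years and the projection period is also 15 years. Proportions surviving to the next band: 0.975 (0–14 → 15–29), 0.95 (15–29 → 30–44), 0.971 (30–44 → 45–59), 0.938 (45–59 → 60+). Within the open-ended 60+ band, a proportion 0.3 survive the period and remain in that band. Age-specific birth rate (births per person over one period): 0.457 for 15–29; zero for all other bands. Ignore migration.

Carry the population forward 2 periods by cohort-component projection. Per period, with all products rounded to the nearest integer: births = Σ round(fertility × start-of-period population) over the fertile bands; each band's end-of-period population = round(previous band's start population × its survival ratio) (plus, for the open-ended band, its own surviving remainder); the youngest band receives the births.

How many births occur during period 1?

— Period 1 —
Births: 2540 × 0.457 = 1161
15–29: 1840 × 0.975 = 1794
30–44: 2540 × 0.95 = 2413
45–59: 420 × 0.971 = 408
60+: 390 × 0.938 + 1040 × 0.3 = 366 + 312 = 678
→ [1161, 1794, 2413, 408, 678]

1161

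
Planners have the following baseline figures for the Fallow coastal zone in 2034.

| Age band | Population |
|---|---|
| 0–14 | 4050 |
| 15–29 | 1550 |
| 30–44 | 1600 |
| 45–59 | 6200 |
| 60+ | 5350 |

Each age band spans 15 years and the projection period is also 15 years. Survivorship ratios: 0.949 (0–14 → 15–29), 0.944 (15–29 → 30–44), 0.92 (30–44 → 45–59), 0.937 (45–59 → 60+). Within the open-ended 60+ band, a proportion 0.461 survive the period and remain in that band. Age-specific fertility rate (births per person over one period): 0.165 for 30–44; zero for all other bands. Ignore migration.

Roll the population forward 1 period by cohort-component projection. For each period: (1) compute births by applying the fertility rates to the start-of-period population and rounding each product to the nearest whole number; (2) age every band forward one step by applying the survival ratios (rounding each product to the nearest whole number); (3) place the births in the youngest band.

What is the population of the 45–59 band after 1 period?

1472

Period 1.
Births: 1600 × 0.165 = 264
15–29: 4050 × 0.949 = 3843
30–44: 1550 × 0.944 = 1463
45–59: 1600 × 0.92 = 1472
60+: 6200 × 0.937 + 5350 × 0.461 = 5809 + 2466 = 8275
Giving 264 / 3843 / 1463 / 1472 / 8275.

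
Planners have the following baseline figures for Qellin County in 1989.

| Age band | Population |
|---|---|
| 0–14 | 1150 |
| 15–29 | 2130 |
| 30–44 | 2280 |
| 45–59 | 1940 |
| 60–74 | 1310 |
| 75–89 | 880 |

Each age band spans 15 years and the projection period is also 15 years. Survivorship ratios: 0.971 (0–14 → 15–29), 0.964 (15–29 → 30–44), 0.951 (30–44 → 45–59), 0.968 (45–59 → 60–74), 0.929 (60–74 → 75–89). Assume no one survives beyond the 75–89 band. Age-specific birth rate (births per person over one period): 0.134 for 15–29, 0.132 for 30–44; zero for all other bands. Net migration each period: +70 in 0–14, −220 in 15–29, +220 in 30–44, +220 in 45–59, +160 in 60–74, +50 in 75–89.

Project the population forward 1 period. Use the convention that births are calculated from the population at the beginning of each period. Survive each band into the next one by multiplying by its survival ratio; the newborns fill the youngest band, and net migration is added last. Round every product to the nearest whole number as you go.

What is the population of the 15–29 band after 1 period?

— Period 1 —
Births: 2130 * 0.134 = 285  |  2280 * 0.132 = 301 ⇒ total 586
15–29: 1150 * 0.971 = 1117
30–44: 2130 * 0.964 = 2053
45–59: 2280 * 0.951 = 2168
60–74: 1940 * 0.968 = 1878
75–89: 1310 * 0.929 = 1217
Net migration: 0–14 + 70 → 656; 15–29 − 220 → 897; 30–44 + 220 → 2273; 45–59 + 220 → 2388; 60–74 + 160 → 2038; 75–89 + 50 → 1267
→ [656, 897, 2273, 2388, 2038, 1267]

897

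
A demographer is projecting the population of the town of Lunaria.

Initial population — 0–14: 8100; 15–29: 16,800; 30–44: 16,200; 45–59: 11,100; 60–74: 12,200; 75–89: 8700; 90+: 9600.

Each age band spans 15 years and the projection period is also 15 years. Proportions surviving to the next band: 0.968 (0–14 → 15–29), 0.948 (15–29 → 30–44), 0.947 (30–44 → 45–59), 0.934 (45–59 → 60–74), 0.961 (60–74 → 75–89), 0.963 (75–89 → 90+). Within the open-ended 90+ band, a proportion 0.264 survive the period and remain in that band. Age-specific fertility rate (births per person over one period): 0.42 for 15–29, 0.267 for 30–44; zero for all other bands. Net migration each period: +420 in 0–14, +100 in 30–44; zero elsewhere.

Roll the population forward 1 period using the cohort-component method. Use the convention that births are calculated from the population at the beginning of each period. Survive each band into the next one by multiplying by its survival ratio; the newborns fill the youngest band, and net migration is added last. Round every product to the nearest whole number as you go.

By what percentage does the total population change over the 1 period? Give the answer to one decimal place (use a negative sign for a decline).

(Bands numbered youngest = 1 to oldest = 7.)
Period 1:
Births: 16800 × 0.42 = 7056, 16200 × 0.267 = 4325 → 11381
Band 2: 8100 × 0.968 = 7841
Band 3: 16800 × 0.948 = 15926
Band 4: 16200 × 0.947 = 15341
Band 5: 11100 × 0.934 = 10367
Band 6: 12200 × 0.961 = 11724
Band 7: 8700 × 0.963 + 9600 × 0.264 = 8378 + 2534 = 10912
Net migration: Band 1 + 420 → 11801; Band 3 + 100 → 16026
End of period: [11801, 7841, 16026, 15341, 10367, 11724, 10912]
Total: 82700 → 84012; change = 1312; percentage change = 1.6%

1.6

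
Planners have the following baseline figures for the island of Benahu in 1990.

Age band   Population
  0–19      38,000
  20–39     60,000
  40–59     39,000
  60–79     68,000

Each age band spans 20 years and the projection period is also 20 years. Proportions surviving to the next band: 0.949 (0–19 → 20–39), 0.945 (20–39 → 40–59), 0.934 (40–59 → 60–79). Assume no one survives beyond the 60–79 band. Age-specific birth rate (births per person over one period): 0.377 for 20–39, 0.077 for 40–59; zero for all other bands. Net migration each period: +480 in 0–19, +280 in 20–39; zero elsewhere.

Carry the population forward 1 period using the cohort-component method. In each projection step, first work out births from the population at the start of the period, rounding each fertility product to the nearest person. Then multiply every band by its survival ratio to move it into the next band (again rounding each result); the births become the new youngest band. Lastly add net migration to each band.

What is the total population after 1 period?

155571

Let group 1 be 0–19 through group 4 = 60–79.
[period 1]
Births: 60000 * 0.377 = 22620 ; 39000 * 0.077 = 3003 ⇒ total 25623
Group 2: 38000 * 0.949 = 36062
Group 3: 60000 * 0.945 = 56700
Group 4: 39000 * 0.934 = 36426
Net migration: Group 1 + 480 → 26103; Group 2 + 280 → 36342
Giving 26103 / 36342 / 56700 / 36426.
Total after period 1: 26103 + 36342 + 56700 + 36426 = 155571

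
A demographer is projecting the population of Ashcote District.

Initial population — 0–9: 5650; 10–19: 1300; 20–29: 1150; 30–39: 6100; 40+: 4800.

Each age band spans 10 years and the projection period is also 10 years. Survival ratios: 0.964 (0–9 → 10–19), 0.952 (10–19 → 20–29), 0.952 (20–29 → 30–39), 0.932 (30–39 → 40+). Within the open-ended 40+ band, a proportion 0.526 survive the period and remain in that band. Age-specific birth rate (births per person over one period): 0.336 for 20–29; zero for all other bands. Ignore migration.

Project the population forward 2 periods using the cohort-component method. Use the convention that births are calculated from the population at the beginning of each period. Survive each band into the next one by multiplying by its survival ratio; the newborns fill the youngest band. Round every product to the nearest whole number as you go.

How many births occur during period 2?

Call the bands 1 to 5, youngest first.
— Period 1 —
Births: 1150 × 0.336 = 386
Band 2: 5650 × 0.964 = 5447
Band 3: 1300 × 0.952 = 1238
Band 4: 1150 × 0.952 = 1095
Band 5: 6100 × 0.932 + 4800 × 0.526 = 5685 + 2525 = 8210
End of period: [386, 5447, 1238, 1095, 8210]
— Period 2 —
Births: 1238 × 0.336 = 416
Band 2: 386 × 0.964 = 372
Band 3: 5447 × 0.952 = 5186
Band 4: 1238 × 0.952 = 1179
Band 5: 1095 × 0.932 + 8210 × 0.526 = 1021 + 4318 = 5339
End of period: [416, 372, 5186, 1179, 5339]

416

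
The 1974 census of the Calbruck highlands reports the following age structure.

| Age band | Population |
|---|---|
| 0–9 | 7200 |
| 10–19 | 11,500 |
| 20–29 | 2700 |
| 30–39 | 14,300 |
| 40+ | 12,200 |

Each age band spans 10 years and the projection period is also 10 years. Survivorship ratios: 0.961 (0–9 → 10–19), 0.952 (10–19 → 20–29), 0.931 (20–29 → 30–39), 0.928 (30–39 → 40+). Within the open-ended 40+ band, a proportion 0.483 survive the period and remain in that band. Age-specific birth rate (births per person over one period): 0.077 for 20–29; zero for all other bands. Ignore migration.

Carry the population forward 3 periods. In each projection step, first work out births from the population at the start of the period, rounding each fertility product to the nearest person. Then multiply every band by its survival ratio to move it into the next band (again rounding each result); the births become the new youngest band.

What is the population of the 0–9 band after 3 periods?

After projecting period 1:
Births: 2700 × 0.077 = 208
10–19: 7200 × 0.961 = 6919
20–29: 11500 × 0.952 = 10948
30–39: 2700 × 0.931 = 2514
40+: 14300 × 0.928 + 12200 × 0.483 = 13270 + 5893 = 19163
→ [208, 6919, 10948, 2514, 19163]
After projecting period 2:
Births: 10948 × 0.077 = 843
10–19: 208 × 0.961 = 200
20–29: 6919 × 0.952 = 6587
30–39: 10948 × 0.931 = 10193
40+: 2514 × 0.928 + 19163 × 0.483 = 2333 + 9256 = 11589
→ [843, 200, 6587, 10193, 11589]
After projecting period 3:
Births: 6587 × 0.077 = 507
10–19: 843 × 0.961 = 810
20–29: 200 × 0.952 = 190
30–39: 6587 × 0.931 = 6132
40+: 10193 × 0.928 + 11589 × 0.483 = 9459 + 5597 = 15056
→ [507, 810, 190, 6132, 15056]

507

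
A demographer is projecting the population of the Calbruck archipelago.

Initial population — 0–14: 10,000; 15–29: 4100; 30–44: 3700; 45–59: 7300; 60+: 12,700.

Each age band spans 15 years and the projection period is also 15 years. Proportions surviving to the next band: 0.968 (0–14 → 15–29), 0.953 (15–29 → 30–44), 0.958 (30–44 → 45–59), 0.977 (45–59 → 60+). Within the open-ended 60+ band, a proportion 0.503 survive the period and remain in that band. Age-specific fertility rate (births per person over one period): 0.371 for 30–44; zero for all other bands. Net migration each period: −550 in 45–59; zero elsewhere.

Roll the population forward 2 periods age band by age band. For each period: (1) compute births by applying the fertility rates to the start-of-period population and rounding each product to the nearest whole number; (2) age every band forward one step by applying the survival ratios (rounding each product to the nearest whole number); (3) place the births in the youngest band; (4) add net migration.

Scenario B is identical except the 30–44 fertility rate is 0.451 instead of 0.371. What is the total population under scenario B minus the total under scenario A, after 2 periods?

[period 1]
Births: 3700 * 0.371 = 1373
15–29: 10000 * 0.968 = 9680
30–44: 4100 * 0.953 = 3907
45–59: 3700 * 0.958 = 3545
60+: 7300 * 0.977 + 12700 * 0.503 = 7132 + 6388 = 13520
Net migration: 45–59 − 550 → 2995
Giving 1373 / 9680 / 3907 / 2995 / 13520.
[period 2]
Births: 3907 * 0.371 = 1449
15–29: 1373 * 0.968 = 1329
30–44: 9680 * 0.953 = 9225
45–59: 3907 * 0.958 = 3743
60+: 2995 * 0.977 + 13520 * 0.503 = 2926 + 6801 = 9727
Net migration: 45–59 − 550 → 3193
Giving 1449 / 1329 / 9225 / 3193 / 9727.
Scenario A total after 2 periods: 24923
Scenario B projection —
[period 1]
Births: 3700 * 0.451 = 1669
15–29: 10000 * 0.968 = 9680
30–44: 4100 * 0.953 = 3907
45–59: 3700 * 0.958 = 3545
60+: 7300 * 0.977 + 12700 * 0.503 = 7132 + 6388 = 13520
Net migration: 45–59 − 550 → 2995
Giving 1669 / 9680 / 3907 / 2995 / 13520.
[period 2]
Births: 3907 * 0.451 = 1762
15–29: 1669 * 0.968 = 1616
30–44: 9680 * 0.953 = 9225
45–59: 3907 * 0.958 = 3743
60+: 2995 * 0.977 + 13520 * 0.503 = 2926 + 6801 = 9727
Net migration: 45–59 − 550 → 3193
Giving 1762 / 1616 / 9225 / 3193 / 9727.
Scenario B total after 2 periods: 25523
Difference B − A = 25523 − 24923 = 600

600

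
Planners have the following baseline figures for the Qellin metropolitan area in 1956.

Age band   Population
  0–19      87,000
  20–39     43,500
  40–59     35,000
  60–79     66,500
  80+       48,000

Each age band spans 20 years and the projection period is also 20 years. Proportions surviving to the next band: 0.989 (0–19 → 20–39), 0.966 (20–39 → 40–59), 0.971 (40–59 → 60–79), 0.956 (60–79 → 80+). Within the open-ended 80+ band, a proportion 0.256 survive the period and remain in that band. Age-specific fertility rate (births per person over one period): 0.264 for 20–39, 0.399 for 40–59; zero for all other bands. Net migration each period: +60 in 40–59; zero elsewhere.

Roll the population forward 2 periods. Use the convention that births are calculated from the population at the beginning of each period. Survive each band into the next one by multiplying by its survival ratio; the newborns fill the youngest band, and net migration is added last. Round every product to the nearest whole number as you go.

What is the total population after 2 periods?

240624

Period 1:
Births: 43500 × 0.264 = 11484 ; 35000 × 0.399 = 13965 — total 25449
20–39: 87000 × 0.989 = 86043
40–59: 43500 × 0.966 = 42021
60–79: 35000 × 0.971 = 33985
80+: 66500 × 0.956 + 48000 × 0.256 = 63574 + 12288 = 75862
Net migration: 40–59 + 60 → 42081
End of period: [25449, 86043, 42081, 33985, 75862]
Period 2:
Births: 86043 × 0.264 = 22715 ; 42081 × 0.399 = 16790 — total 39505
20–39: 25449 × 0.989 = 25169
40–59: 86043 × 0.966 = 83118
60–79: 42081 × 0.971 = 40861
80+: 33985 × 0.956 + 75862 × 0.256 = 32490 + 19421 = 51911
Net migration: 40–59 + 60 → 83178
End of period: [39505, 25169, 83178, 40861, 51911]
Total after period 2: 39505 + 25169 + 83178 + 40861 + 51911 = 240624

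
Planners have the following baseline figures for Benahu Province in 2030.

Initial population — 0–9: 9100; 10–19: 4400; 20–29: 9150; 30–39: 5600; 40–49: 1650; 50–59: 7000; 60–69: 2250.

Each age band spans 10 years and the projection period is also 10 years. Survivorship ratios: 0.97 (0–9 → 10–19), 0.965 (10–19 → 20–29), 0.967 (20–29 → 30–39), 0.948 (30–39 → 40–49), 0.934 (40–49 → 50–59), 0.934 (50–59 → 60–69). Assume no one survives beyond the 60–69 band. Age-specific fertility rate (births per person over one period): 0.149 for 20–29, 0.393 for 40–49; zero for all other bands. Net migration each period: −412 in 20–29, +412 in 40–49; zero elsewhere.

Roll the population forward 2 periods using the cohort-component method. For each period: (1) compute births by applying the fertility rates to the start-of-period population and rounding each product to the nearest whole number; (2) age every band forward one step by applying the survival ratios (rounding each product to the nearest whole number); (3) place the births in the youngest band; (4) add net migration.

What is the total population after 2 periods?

Let group 1 be 0–9 through group 7 = 60–69.
[period 1]
Births: 9150 × 0.149 = 1363, 1650 × 0.393 = 648 → total 2011
Group 2: 9100 × 0.97 = 8827
Group 3: 4400 × 0.965 = 4246
Group 4: 9150 × 0.967 = 8848
Group 5: 5600 × 0.948 = 5309
Group 6: 1650 × 0.934 = 1541
Group 7: 7000 × 0.934 = 6538
Net migration: Group 3 − 412 → 3834; Group 5 + 412 → 5721
Population now: 0–9=2011, 10–19=8827, 20–29=3834, 30–39=8848, 40–49=5721, 50–59=1541, 60–69=6538
[period 2]
Births: 3834 × 0.149 = 571, 5721 × 0.393 = 2248 → total 2819
Group 2: 2011 × 0.97 = 1951
Group 3: 8827 × 0.965 = 8518
Group 4: 3834 × 0.967 = 3707
Group 5: 8848 × 0.948 = 8388
Group 6: 5721 × 0.934 = 5343
Group 7: 1541 × 0.934 = 1439
Net migration: Group 3 − 412 → 8106; Group 5 + 412 → 8800
Population now: 0–9=2819, 10–19=1951, 20–29=8106, 30–39=3707, 40–49=8800, 50–59=5343, 60–69=1439
Total after period 2: 2819 + 1951 + 8106 + 3707 + 8800 + 5343 + 1439 = 32165

32165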